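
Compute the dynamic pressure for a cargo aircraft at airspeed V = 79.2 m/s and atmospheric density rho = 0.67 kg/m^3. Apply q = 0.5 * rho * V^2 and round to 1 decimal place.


Step 1: V^2 = 79.2^2 = 6272.64
Step 2: q = 0.5 * 0.67 * 6272.64
Step 3: q = 2101.3 Pa

2101.3


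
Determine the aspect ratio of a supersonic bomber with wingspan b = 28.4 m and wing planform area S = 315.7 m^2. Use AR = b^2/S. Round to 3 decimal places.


Step 1: b^2 = 28.4^2 = 806.56
Step 2: AR = 806.56 / 315.7 = 2.555

2.555


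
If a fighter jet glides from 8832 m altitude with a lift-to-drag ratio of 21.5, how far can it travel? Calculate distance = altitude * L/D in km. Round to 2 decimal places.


Step 1: Glide distance = altitude * L/D = 8832 * 21.5 = 189888.0 m
Step 2: Convert to km: 189888.0 / 1000 = 189.89 km

189.89


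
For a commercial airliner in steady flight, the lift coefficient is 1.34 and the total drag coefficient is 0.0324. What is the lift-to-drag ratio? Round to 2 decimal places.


Step 1: L/D = CL / CD = 1.34 / 0.0324
Step 2: L/D = 41.36

41.36


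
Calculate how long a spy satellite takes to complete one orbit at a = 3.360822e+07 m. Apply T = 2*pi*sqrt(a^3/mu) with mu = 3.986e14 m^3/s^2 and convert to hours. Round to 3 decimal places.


Step 1: a^3 / mu = 3.796090e+22 / 3.986e14 = 9.523558e+07
Step 2: sqrt(9.523558e+07) = 9758.872 s
Step 3: T = 2*pi * 9758.872 = 61316.8 s
Step 4: T in hours = 61316.8 / 3600 = 17.032 hours

17.032


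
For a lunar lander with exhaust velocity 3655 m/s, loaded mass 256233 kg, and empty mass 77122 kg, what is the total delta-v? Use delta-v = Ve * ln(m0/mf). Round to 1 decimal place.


Step 1: Mass ratio m0/mf = 256233 / 77122 = 3.322437
Step 2: ln(3.322437) = 1.200699
Step 3: delta-v = 3655 * 1.200699 = 4388.6 m/s

4388.6


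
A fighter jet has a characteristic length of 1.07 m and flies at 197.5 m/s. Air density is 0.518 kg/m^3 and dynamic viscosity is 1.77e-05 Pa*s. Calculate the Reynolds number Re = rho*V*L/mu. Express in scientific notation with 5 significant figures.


Step 1: Numerator = rho * V * L = 0.518 * 197.5 * 1.07 = 109.46635
Step 2: Re = 109.46635 / 1.77e-05
Step 3: Re = 6.1845e+06

6.1845e+06


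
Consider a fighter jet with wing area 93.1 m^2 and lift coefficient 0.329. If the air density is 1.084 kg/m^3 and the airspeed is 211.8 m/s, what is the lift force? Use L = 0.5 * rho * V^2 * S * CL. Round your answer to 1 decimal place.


Step 1: Calculate dynamic pressure q = 0.5 * 1.084 * 211.8^2 = 0.5 * 1.084 * 44859.24 = 24313.7081 Pa
Step 2: Multiply by wing area and lift coefficient: L = 24313.7081 * 93.1 * 0.329
Step 3: L = 2263606.2222 * 0.329 = 744726.4 N

744726.4


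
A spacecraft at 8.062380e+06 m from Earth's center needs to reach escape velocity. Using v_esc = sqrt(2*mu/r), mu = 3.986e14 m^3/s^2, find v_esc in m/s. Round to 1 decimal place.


Step 1: 2*mu/r = 2 * 3.986e14 / 8.062380e+06 = 98878991.0672
Step 2: v_esc = sqrt(98878991.0672) = 9943.8 m/s

9943.8


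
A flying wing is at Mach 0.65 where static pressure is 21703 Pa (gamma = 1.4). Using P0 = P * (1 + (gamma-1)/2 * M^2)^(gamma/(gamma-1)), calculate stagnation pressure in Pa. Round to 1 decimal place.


Step 1: (gamma-1)/2 * M^2 = 0.2 * 0.4225 = 0.0845
Step 2: 1 + 0.0845 = 1.0845
Step 3: Exponent gamma/(gamma-1) = 3.5
Step 4: P0 = 21703 * 1.0845^3.5 = 28828.6 Pa

28828.6


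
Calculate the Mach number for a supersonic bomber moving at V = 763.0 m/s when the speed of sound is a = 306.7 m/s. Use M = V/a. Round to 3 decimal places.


Step 1: M = V / a = 763.0 / 306.7
Step 2: M = 2.488

2.488


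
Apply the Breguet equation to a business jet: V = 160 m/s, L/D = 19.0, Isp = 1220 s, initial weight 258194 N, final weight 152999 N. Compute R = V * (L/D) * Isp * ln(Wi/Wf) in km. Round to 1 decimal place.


Step 1: Coefficient = V * (L/D) * Isp = 160 * 19.0 * 1220 = 3708800.0 m
Step 2: Wi/Wf = 258194 / 152999 = 1.687554
Step 3: ln(1.687554) = 0.52328
Step 4: R = 3708800.0 * 0.52328 = 1940740.3 m = 1940.7 km

1940.7


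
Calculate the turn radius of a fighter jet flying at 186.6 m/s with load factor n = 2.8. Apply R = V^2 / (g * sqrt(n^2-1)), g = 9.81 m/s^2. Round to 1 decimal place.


Step 1: V^2 = 186.6^2 = 34819.56
Step 2: n^2 - 1 = 2.8^2 - 1 = 6.84
Step 3: sqrt(6.84) = 2.615339
Step 4: R = 34819.56 / (9.81 * 2.615339) = 1357.1 m

1357.1


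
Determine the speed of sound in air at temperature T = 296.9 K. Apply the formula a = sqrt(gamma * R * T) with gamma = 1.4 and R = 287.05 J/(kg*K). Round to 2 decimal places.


Step 1: gamma * R * T = 1.4 * 287.05 * 296.9 = 119315.203
Step 2: a = sqrt(119315.203) = 345.42 m/s

345.42


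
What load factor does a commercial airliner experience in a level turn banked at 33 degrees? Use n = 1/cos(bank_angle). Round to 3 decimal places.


Step 1: Convert 33 degrees to radians = 0.575959
Step 2: cos(33 deg) = 0.838671
Step 3: n = 1 / 0.838671 = 1.192

1.192


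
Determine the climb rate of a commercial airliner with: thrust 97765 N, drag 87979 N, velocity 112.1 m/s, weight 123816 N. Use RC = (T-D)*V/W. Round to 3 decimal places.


Step 1: Excess thrust = T - D = 97765 - 87979 = 9786 N
Step 2: Excess power = 9786 * 112.1 = 1097010.6 W
Step 3: RC = 1097010.6 / 123816 = 8.860 m/s

8.860


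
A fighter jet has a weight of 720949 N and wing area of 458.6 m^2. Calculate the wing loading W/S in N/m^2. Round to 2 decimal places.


Step 1: Wing loading = W / S = 720949 / 458.6
Step 2: Wing loading = 1572.06 N/m^2

1572.06


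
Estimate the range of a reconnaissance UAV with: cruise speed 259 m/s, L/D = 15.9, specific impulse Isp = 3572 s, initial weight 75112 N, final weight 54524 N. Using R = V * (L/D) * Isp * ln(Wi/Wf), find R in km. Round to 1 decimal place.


Step 1: Coefficient = V * (L/D) * Isp = 259 * 15.9 * 3572 = 14709853.2 m
Step 2: Wi/Wf = 75112 / 54524 = 1.377595
Step 3: ln(1.377595) = 0.320339
Step 4: R = 14709853.2 * 0.320339 = 4712145.0 m = 4712.1 km

4712.1


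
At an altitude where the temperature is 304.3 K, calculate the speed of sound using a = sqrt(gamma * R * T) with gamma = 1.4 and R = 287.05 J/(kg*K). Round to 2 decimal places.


Step 1: gamma * R * T = 1.4 * 287.05 * 304.3 = 122289.041
Step 2: a = sqrt(122289.041) = 349.70 m/s

349.70


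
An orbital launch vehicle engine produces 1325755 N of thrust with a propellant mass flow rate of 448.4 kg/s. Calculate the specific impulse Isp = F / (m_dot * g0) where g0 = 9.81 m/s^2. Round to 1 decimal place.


Step 1: m_dot * g0 = 448.4 * 9.81 = 4398.8
Step 2: Isp = 1325755 / 4398.8 = 301.4 s

301.4


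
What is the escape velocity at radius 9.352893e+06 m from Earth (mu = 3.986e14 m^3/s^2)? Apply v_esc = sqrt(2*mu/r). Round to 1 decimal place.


Step 1: 2*mu/r = 2 * 3.986e14 / 9.352893e+06 = 85235659.1698
Step 2: v_esc = sqrt(85235659.1698) = 9232.3 m/s

9232.3


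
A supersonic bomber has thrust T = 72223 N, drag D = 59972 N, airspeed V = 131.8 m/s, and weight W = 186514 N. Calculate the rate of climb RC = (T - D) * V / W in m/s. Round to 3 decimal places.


Step 1: Excess thrust = T - D = 72223 - 59972 = 12251 N
Step 2: Excess power = 12251 * 131.8 = 1614681.8 W
Step 3: RC = 1614681.8 / 186514 = 8.657 m/s

8.657


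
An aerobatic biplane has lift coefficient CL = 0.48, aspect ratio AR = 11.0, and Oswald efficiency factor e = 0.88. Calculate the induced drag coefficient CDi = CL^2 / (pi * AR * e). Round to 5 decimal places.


Step 1: CL^2 = 0.48^2 = 0.2304
Step 2: pi * AR * e = 3.14159 * 11.0 * 0.88 = 30.410617
Step 3: CDi = 0.2304 / 30.410617 = 0.00758

0.00758


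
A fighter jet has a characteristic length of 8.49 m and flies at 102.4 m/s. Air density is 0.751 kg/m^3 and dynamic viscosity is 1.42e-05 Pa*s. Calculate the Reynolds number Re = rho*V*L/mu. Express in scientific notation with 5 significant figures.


Step 1: Numerator = rho * V * L = 0.751 * 102.4 * 8.49 = 652.901376
Step 2: Re = 652.901376 / 1.42e-05
Step 3: Re = 4.5979e+07

4.5979e+07


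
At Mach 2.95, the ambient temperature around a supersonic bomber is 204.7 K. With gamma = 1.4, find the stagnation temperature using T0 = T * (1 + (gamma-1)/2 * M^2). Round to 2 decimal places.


Step 1: (gamma-1)/2 = 0.2
Step 2: M^2 = 8.7025
Step 3: 1 + 0.2 * 8.7025 = 2.7405
Step 4: T0 = 204.7 * 2.7405 = 560.98 K

560.98


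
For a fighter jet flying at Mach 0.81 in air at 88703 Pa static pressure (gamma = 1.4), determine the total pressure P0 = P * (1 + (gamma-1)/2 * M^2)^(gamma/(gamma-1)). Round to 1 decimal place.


Step 1: (gamma-1)/2 * M^2 = 0.2 * 0.6561 = 0.13122
Step 2: 1 + 0.13122 = 1.13122
Step 3: Exponent gamma/(gamma-1) = 3.5
Step 4: P0 = 88703 * 1.13122^3.5 = 136569.3 Pa

136569.3


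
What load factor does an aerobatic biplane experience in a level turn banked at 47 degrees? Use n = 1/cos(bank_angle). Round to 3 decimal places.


Step 1: Convert 47 degrees to radians = 0.820305
Step 2: cos(47 deg) = 0.681998
Step 3: n = 1 / 0.681998 = 1.466

1.466


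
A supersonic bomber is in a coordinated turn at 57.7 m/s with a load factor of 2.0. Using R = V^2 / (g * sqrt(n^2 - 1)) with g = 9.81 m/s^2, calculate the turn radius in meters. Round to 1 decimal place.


Step 1: V^2 = 57.7^2 = 3329.29
Step 2: n^2 - 1 = 2.0^2 - 1 = 3.0
Step 3: sqrt(3.0) = 1.732051
Step 4: R = 3329.29 / (9.81 * 1.732051) = 195.9 m

195.9


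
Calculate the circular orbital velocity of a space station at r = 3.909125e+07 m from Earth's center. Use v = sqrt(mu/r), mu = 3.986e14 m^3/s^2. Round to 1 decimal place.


Step 1: mu / r = 3.986e14 / 3.909125e+07 = 10196655.2617
Step 2: v = sqrt(10196655.2617) = 3193.2 m/s

3193.2


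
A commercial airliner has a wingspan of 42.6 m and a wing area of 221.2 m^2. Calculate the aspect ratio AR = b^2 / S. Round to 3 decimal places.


Step 1: b^2 = 42.6^2 = 1814.76
Step 2: AR = 1814.76 / 221.2 = 8.204

8.204


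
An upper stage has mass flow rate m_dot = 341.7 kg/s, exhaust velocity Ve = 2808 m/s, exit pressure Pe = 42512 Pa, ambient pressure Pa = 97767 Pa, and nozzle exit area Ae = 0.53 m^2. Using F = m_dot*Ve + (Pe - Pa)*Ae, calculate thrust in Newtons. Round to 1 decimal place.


Step 1: Momentum thrust = m_dot * Ve = 341.7 * 2808 = 959493.6 N
Step 2: Pressure thrust = (Pe - Pa) * Ae = (42512 - 97767) * 0.53 = -29285.15 N
Step 3: Total thrust F = 959493.6 + -29285.15 = 930208.5 N

930208.5


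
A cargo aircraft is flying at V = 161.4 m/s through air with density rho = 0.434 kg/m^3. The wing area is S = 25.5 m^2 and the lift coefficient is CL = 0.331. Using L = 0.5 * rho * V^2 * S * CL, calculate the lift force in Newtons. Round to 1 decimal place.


Step 1: Calculate dynamic pressure q = 0.5 * 0.434 * 161.4^2 = 0.5 * 0.434 * 26049.96 = 5652.8413 Pa
Step 2: Multiply by wing area and lift coefficient: L = 5652.8413 * 25.5 * 0.331
Step 3: L = 144147.4537 * 0.331 = 47712.8 N

47712.8


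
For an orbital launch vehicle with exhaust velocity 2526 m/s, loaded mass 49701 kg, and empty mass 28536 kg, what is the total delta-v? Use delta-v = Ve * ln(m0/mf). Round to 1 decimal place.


Step 1: Mass ratio m0/mf = 49701 / 28536 = 1.741695
Step 2: ln(1.741695) = 0.554859
Step 3: delta-v = 2526 * 0.554859 = 1401.6 m/s

1401.6


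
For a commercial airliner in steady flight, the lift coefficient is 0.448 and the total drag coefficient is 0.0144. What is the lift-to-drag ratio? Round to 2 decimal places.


Step 1: L/D = CL / CD = 0.448 / 0.0144
Step 2: L/D = 31.11

31.11


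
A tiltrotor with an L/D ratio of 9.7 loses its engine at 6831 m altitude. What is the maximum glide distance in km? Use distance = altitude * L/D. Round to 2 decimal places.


Step 1: Glide distance = altitude * L/D = 6831 * 9.7 = 66260.7 m
Step 2: Convert to km: 66260.7 / 1000 = 66.26 km

66.26


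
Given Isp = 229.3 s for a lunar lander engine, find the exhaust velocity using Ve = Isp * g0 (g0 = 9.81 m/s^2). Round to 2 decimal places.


Step 1: Ve = Isp * g0 = 229.3 * 9.81
Step 2: Ve = 2249.43 m/s

2249.43


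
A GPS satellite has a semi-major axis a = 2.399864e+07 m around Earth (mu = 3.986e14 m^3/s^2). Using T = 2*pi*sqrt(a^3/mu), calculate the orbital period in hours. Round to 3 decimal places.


Step 1: a^3 / mu = 1.382165e+22 / 3.986e14 = 3.467549e+07
Step 2: sqrt(3.467549e+07) = 5888.5898 s
Step 3: T = 2*pi * 5888.5898 = 36999.1 s
Step 4: T in hours = 36999.1 / 3600 = 10.278 hours

10.278


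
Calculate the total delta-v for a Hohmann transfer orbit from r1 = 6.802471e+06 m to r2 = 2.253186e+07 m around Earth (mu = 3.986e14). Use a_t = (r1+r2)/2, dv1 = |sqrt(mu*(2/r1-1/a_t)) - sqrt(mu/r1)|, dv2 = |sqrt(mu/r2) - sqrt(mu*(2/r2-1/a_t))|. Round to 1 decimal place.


Step 1: Transfer semi-major axis a_t = (6.802471e+06 + 2.253186e+07) / 2 = 1.466717e+07 m
Step 2: v1 (circular at r1) = sqrt(mu/r1) = 7654.83 m/s
Step 3: v_t1 = sqrt(mu*(2/r1 - 1/a_t)) = 9487.7 m/s
Step 4: dv1 = |9487.7 - 7654.83| = 1832.87 m/s
Step 5: v2 (circular at r2) = 4206.01 m/s, v_t2 = 2864.38 m/s
Step 6: dv2 = |4206.01 - 2864.38| = 1341.63 m/s
Step 7: Total delta-v = 1832.87 + 1341.63 = 3174.5 m/s

3174.5


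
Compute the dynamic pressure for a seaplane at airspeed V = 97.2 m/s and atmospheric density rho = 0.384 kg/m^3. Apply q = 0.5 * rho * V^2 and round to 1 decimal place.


Step 1: V^2 = 97.2^2 = 9447.84
Step 2: q = 0.5 * 0.384 * 9447.84
Step 3: q = 1814.0 Pa

1814.0


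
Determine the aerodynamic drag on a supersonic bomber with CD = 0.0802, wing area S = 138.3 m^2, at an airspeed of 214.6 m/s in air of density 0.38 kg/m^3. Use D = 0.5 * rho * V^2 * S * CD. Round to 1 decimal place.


Step 1: Dynamic pressure q = 0.5 * 0.38 * 214.6^2 = 8750.1004 Pa
Step 2: Drag D = q * S * CD = 8750.1004 * 138.3 * 0.0802
Step 3: D = 97053.1 N

97053.1


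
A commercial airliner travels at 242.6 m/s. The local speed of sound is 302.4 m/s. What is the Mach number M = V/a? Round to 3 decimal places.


Step 1: M = V / a = 242.6 / 302.4
Step 2: M = 0.802

0.802


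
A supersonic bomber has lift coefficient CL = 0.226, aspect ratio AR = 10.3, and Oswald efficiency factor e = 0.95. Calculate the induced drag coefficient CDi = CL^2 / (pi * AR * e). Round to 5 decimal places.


Step 1: CL^2 = 0.226^2 = 0.051076
Step 2: pi * AR * e = 3.14159 * 10.3 * 0.95 = 30.740484
Step 3: CDi = 0.051076 / 30.740484 = 0.00166

0.00166


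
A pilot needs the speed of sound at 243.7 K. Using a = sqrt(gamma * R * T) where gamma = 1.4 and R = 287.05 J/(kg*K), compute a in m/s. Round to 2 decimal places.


Step 1: gamma * R * T = 1.4 * 287.05 * 243.7 = 97935.719
Step 2: a = sqrt(97935.719) = 312.95 m/s

312.95


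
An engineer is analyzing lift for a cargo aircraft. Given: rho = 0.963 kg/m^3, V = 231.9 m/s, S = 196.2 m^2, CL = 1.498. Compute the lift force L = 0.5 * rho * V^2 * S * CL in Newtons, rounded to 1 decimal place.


Step 1: Calculate dynamic pressure q = 0.5 * 0.963 * 231.9^2 = 0.5 * 0.963 * 53777.61 = 25893.9192 Pa
Step 2: Multiply by wing area and lift coefficient: L = 25893.9192 * 196.2 * 1.498
Step 3: L = 5080386.95 * 1.498 = 7610419.7 N

7610419.7


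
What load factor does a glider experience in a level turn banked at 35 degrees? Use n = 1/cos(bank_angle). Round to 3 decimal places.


Step 1: Convert 35 degrees to radians = 0.610865
Step 2: cos(35 deg) = 0.819152
Step 3: n = 1 / 0.819152 = 1.221

1.221


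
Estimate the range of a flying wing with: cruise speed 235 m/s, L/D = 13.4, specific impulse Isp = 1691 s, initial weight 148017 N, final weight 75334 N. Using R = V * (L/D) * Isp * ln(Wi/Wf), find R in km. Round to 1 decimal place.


Step 1: Coefficient = V * (L/D) * Isp = 235 * 13.4 * 1691 = 5324959.0 m
Step 2: Wi/Wf = 148017 / 75334 = 1.96481
Step 3: ln(1.96481) = 0.675396
Step 4: R = 5324959.0 * 0.675396 = 3596453.7 m = 3596.5 km

3596.5


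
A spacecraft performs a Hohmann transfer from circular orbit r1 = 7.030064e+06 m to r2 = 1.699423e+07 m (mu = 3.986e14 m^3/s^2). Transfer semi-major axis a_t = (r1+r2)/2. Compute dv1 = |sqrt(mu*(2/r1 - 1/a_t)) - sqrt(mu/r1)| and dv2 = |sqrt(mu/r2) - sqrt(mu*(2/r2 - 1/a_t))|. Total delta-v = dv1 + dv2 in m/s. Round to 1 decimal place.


Step 1: Transfer semi-major axis a_t = (7.030064e+06 + 1.699423e+07) / 2 = 1.201215e+07 m
Step 2: v1 (circular at r1) = sqrt(mu/r1) = 7529.9 m/s
Step 3: v_t1 = sqrt(mu*(2/r1 - 1/a_t)) = 8956.32 m/s
Step 4: dv1 = |8956.32 - 7529.9| = 1426.42 m/s
Step 5: v2 (circular at r2) = 4843.04 m/s, v_t2 = 3704.99 m/s
Step 6: dv2 = |4843.04 - 3704.99| = 1138.05 m/s
Step 7: Total delta-v = 1426.42 + 1138.05 = 2564.5 m/s

2564.5


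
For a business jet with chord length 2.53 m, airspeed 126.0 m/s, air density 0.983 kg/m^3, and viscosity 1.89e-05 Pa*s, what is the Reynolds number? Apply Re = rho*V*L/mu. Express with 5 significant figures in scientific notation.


Step 1: Numerator = rho * V * L = 0.983 * 126.0 * 2.53 = 313.36074
Step 2: Re = 313.36074 / 1.89e-05
Step 3: Re = 1.6580e+07

1.6580e+07


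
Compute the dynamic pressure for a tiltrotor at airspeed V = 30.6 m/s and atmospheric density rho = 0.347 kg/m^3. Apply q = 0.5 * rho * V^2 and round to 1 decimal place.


Step 1: V^2 = 30.6^2 = 936.36
Step 2: q = 0.5 * 0.347 * 936.36
Step 3: q = 162.5 Pa

162.5


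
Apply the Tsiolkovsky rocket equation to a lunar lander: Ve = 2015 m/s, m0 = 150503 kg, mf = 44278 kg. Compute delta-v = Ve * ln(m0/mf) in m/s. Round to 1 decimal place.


Step 1: Mass ratio m0/mf = 150503 / 44278 = 3.399047
Step 2: ln(3.399047) = 1.223495
Step 3: delta-v = 2015 * 1.223495 = 2465.3 m/s

2465.3


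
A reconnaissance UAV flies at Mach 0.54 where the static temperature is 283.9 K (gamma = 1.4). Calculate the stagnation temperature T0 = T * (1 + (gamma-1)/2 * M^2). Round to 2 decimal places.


Step 1: (gamma-1)/2 = 0.2
Step 2: M^2 = 0.2916
Step 3: 1 + 0.2 * 0.2916 = 1.05832
Step 4: T0 = 283.9 * 1.05832 = 300.46 K

300.46


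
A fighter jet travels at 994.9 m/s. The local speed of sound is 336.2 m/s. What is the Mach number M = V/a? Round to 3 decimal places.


Step 1: M = V / a = 994.9 / 336.2
Step 2: M = 2.959

2.959


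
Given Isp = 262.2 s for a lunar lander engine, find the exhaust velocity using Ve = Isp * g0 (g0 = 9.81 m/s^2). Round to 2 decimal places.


Step 1: Ve = Isp * g0 = 262.2 * 9.81
Step 2: Ve = 2572.18 m/s

2572.18


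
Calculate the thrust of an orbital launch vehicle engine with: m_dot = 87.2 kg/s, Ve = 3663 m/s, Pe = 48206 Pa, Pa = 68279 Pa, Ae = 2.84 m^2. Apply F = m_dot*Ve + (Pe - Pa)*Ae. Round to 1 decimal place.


Step 1: Momentum thrust = m_dot * Ve = 87.2 * 3663 = 319413.6 N
Step 2: Pressure thrust = (Pe - Pa) * Ae = (48206 - 68279) * 2.84 = -57007.32 N
Step 3: Total thrust F = 319413.6 + -57007.32 = 262406.3 N

262406.3


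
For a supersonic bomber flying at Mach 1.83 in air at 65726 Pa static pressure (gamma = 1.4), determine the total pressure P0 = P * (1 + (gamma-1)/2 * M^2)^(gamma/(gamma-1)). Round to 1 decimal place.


Step 1: (gamma-1)/2 * M^2 = 0.2 * 3.3489 = 0.66978
Step 2: 1 + 0.66978 = 1.66978
Step 3: Exponent gamma/(gamma-1) = 3.5
Step 4: P0 = 65726 * 1.66978^3.5 = 395407.2 Pa

395407.2


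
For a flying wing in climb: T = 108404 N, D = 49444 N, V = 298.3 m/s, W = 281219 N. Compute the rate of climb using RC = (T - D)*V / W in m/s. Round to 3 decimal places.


Step 1: Excess thrust = T - D = 108404 - 49444 = 58960 N
Step 2: Excess power = 58960 * 298.3 = 17587768.0 W
Step 3: RC = 17587768.0 / 281219 = 62.541 m/s

62.541


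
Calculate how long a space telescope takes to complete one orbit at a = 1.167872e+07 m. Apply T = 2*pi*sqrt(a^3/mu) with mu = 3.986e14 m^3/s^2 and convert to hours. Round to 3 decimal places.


Step 1: a^3 / mu = 1.592890e+21 / 3.986e14 = 3.996211e+06
Step 2: sqrt(3.996211e+06) = 1999.0526 s
Step 3: T = 2*pi * 1999.0526 = 12560.42 s
Step 4: T in hours = 12560.42 / 3600 = 3.489 hours

3.489


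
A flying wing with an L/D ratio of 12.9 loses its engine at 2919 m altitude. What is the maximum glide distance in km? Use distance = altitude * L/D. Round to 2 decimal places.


Step 1: Glide distance = altitude * L/D = 2919 * 12.9 = 37655.1 m
Step 2: Convert to km: 37655.1 / 1000 = 37.66 km

37.66


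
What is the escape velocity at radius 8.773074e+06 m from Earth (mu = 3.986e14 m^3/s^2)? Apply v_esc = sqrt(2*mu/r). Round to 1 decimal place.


Step 1: 2*mu/r = 2 * 3.986e14 / 8.773074e+06 = 90868947.418
Step 2: v_esc = sqrt(90868947.418) = 9532.5 m/s

9532.5


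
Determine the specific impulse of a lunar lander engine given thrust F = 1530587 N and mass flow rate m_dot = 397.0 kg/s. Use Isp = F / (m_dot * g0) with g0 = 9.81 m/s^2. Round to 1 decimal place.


Step 1: m_dot * g0 = 397.0 * 9.81 = 3894.57
Step 2: Isp = 1530587 / 3894.57 = 393.0 s

393.0


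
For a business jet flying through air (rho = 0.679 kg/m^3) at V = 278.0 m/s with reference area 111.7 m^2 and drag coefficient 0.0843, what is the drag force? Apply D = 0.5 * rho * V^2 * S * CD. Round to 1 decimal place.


Step 1: Dynamic pressure q = 0.5 * 0.679 * 278.0^2 = 26237.918 Pa
Step 2: Drag D = q * S * CD = 26237.918 * 111.7 * 0.0843
Step 3: D = 247064.4 N

247064.4


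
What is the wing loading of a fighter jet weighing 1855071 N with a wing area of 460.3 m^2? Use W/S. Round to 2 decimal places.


Step 1: Wing loading = W / S = 1855071 / 460.3
Step 2: Wing loading = 4030.13 N/m^2

4030.13


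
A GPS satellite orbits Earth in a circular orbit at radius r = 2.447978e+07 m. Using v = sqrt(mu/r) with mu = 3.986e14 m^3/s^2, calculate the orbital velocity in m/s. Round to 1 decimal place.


Step 1: mu / r = 3.986e14 / 2.447978e+07 = 16282826.0711
Step 2: v = sqrt(16282826.0711) = 4035.2 m/s

4035.2


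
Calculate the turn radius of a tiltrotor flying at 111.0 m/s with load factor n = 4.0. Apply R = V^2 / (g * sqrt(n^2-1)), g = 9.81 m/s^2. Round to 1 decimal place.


Step 1: V^2 = 111.0^2 = 12321.0
Step 2: n^2 - 1 = 4.0^2 - 1 = 15.0
Step 3: sqrt(15.0) = 3.872983
Step 4: R = 12321.0 / (9.81 * 3.872983) = 324.3 m

324.3


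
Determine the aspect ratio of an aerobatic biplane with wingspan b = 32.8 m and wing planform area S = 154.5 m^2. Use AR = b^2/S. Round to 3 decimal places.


Step 1: b^2 = 32.8^2 = 1075.84
Step 2: AR = 1075.84 / 154.5 = 6.963

6.963


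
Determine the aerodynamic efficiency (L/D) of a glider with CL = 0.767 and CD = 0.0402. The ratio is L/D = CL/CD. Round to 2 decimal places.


Step 1: L/D = CL / CD = 0.767 / 0.0402
Step 2: L/D = 19.08

19.08


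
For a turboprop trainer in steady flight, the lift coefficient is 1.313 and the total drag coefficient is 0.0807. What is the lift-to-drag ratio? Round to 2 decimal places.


Step 1: L/D = CL / CD = 1.313 / 0.0807
Step 2: L/D = 16.27

16.27


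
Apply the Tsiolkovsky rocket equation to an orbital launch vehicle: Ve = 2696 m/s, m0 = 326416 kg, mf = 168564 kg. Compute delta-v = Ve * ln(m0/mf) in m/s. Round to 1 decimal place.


Step 1: Mass ratio m0/mf = 326416 / 168564 = 1.936451
Step 2: ln(1.936451) = 0.660857
Step 3: delta-v = 2696 * 0.660857 = 1781.7 m/s

1781.7


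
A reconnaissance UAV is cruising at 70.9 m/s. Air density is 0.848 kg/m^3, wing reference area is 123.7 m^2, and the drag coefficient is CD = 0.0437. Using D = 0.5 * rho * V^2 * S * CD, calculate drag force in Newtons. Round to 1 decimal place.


Step 1: Dynamic pressure q = 0.5 * 0.848 * 70.9^2 = 2131.3674 Pa
Step 2: Drag D = q * S * CD = 2131.3674 * 123.7 * 0.0437
Step 3: D = 11521.5 N

11521.5


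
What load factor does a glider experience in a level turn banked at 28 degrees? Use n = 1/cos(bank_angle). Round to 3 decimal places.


Step 1: Convert 28 degrees to radians = 0.488692
Step 2: cos(28 deg) = 0.882948
Step 3: n = 1 / 0.882948 = 1.133

1.133


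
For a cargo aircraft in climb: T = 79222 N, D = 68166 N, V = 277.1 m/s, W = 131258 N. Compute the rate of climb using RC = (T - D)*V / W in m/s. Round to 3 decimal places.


Step 1: Excess thrust = T - D = 79222 - 68166 = 11056 N
Step 2: Excess power = 11056 * 277.1 = 3063617.6 W
Step 3: RC = 3063617.6 / 131258 = 23.340 m/s

23.340


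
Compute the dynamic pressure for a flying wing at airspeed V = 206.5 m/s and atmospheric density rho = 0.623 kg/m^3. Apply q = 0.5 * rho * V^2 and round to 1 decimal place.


Step 1: V^2 = 206.5^2 = 42642.25
Step 2: q = 0.5 * 0.623 * 42642.25
Step 3: q = 13283.1 Pa

13283.1


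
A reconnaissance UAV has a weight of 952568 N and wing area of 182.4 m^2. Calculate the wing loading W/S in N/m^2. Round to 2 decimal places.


Step 1: Wing loading = W / S = 952568 / 182.4
Step 2: Wing loading = 5222.41 N/m^2

5222.41


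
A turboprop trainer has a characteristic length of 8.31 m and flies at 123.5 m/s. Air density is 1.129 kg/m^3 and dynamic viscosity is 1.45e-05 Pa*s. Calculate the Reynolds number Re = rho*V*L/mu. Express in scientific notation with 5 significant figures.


Step 1: Numerator = rho * V * L = 1.129 * 123.5 * 8.31 = 1158.675765
Step 2: Re = 1158.675765 / 1.45e-05
Step 3: Re = 7.9909e+07

7.9909e+07


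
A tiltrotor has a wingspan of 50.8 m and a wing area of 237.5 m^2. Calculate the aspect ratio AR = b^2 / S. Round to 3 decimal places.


Step 1: b^2 = 50.8^2 = 2580.64
Step 2: AR = 2580.64 / 237.5 = 10.866

10.866


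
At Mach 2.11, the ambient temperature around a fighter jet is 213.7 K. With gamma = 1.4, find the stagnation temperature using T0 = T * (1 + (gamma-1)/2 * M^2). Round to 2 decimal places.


Step 1: (gamma-1)/2 = 0.2
Step 2: M^2 = 4.4521
Step 3: 1 + 0.2 * 4.4521 = 1.89042
Step 4: T0 = 213.7 * 1.89042 = 403.98 K

403.98


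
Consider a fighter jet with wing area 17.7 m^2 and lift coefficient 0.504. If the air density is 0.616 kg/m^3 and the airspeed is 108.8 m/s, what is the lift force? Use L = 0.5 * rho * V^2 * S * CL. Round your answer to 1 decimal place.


Step 1: Calculate dynamic pressure q = 0.5 * 0.616 * 108.8^2 = 0.5 * 0.616 * 11837.44 = 3645.9315 Pa
Step 2: Multiply by wing area and lift coefficient: L = 3645.9315 * 17.7 * 0.504
Step 3: L = 64532.9879 * 0.504 = 32524.6 N

32524.6


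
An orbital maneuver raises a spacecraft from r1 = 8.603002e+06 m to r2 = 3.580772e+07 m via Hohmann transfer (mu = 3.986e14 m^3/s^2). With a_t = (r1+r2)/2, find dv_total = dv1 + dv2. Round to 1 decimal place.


Step 1: Transfer semi-major axis a_t = (8.603002e+06 + 3.580772e+07) / 2 = 2.220536e+07 m
Step 2: v1 (circular at r1) = sqrt(mu/r1) = 6806.81 m/s
Step 3: v_t1 = sqrt(mu*(2/r1 - 1/a_t)) = 8643.77 m/s
Step 4: dv1 = |8643.77 - 6806.81| = 1836.96 m/s
Step 5: v2 (circular at r2) = 3336.42 m/s, v_t2 = 2076.71 m/s
Step 6: dv2 = |3336.42 - 2076.71| = 1259.7 m/s
Step 7: Total delta-v = 1836.96 + 1259.7 = 3096.7 m/s

3096.7


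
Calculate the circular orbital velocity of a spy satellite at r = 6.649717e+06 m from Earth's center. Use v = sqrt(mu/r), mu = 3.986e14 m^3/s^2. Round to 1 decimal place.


Step 1: mu / r = 3.986e14 / 6.649717e+06 = 59942400.5563
Step 2: v = sqrt(59942400.5563) = 7742.2 m/s

7742.2


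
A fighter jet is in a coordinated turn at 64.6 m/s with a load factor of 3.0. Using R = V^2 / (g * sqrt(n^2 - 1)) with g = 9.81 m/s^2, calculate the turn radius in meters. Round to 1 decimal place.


Step 1: V^2 = 64.6^2 = 4173.16
Step 2: n^2 - 1 = 3.0^2 - 1 = 8.0
Step 3: sqrt(8.0) = 2.828427
Step 4: R = 4173.16 / (9.81 * 2.828427) = 150.4 m

150.4


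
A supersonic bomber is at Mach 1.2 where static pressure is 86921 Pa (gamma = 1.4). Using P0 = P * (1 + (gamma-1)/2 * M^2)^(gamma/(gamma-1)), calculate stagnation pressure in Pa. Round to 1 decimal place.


Step 1: (gamma-1)/2 * M^2 = 0.2 * 1.44 = 0.288
Step 2: 1 + 0.288 = 1.288
Step 3: Exponent gamma/(gamma-1) = 3.5
Step 4: P0 = 86921 * 1.288^3.5 = 210780.4 Pa

210780.4


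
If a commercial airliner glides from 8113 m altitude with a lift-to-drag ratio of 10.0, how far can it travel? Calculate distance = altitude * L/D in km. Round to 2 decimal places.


Step 1: Glide distance = altitude * L/D = 8113 * 10.0 = 81130.0 m
Step 2: Convert to km: 81130.0 / 1000 = 81.13 km

81.13


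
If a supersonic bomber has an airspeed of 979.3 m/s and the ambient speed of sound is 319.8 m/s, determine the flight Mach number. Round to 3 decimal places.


Step 1: M = V / a = 979.3 / 319.8
Step 2: M = 3.062

3.062


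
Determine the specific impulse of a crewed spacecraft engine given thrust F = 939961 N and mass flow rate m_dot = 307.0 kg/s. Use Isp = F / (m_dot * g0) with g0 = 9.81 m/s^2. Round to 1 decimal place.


Step 1: m_dot * g0 = 307.0 * 9.81 = 3011.67
Step 2: Isp = 939961 / 3011.67 = 312.1 s

312.1


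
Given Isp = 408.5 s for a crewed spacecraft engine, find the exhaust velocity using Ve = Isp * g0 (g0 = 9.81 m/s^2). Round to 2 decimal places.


Step 1: Ve = Isp * g0 = 408.5 * 9.81
Step 2: Ve = 4007.39 m/s

4007.39


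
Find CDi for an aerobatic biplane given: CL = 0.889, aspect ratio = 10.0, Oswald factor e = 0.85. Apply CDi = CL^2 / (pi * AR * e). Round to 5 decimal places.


Step 1: CL^2 = 0.889^2 = 0.790321
Step 2: pi * AR * e = 3.14159 * 10.0 * 0.85 = 26.703538
Step 3: CDi = 0.790321 / 26.703538 = 0.02960

0.02960


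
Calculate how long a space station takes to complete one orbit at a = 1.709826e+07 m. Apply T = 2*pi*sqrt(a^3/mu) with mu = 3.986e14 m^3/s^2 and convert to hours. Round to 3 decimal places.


Step 1: a^3 / mu = 4.998685e+21 / 3.986e14 = 1.254060e+07
Step 2: sqrt(1.254060e+07) = 3541.2715 s
Step 3: T = 2*pi * 3541.2715 = 22250.47 s
Step 4: T in hours = 22250.47 / 3600 = 6.181 hours

6.181


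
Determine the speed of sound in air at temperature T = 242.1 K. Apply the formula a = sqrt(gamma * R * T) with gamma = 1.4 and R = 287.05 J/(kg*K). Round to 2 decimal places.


Step 1: gamma * R * T = 1.4 * 287.05 * 242.1 = 97292.727
Step 2: a = sqrt(97292.727) = 311.92 m/s

311.92


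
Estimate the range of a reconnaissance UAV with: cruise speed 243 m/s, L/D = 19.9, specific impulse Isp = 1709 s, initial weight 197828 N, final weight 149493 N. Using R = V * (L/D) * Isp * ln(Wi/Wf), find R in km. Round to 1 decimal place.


Step 1: Coefficient = V * (L/D) * Isp = 243 * 19.9 * 1709 = 8264211.3 m
Step 2: Wi/Wf = 197828 / 149493 = 1.323326
Step 3: ln(1.323326) = 0.280148
Step 4: R = 8264211.3 * 0.280148 = 2315205.6 m = 2315.2 km

2315.2


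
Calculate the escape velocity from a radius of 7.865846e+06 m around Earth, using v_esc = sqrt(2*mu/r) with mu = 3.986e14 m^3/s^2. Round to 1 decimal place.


Step 1: 2*mu/r = 2 * 3.986e14 / 7.865846e+06 = 101349556.0427
Step 2: v_esc = sqrt(101349556.0427) = 10067.3 m/s

10067.3


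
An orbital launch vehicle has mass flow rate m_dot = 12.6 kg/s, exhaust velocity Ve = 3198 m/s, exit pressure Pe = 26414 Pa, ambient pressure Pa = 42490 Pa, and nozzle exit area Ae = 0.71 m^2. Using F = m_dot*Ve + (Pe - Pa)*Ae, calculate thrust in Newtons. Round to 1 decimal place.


Step 1: Momentum thrust = m_dot * Ve = 12.6 * 3198 = 40294.8 N
Step 2: Pressure thrust = (Pe - Pa) * Ae = (26414 - 42490) * 0.71 = -11413.96 N
Step 3: Total thrust F = 40294.8 + -11413.96 = 28880.8 N

28880.8


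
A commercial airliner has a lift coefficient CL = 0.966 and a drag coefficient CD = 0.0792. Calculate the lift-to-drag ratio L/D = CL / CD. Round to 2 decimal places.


Step 1: L/D = CL / CD = 0.966 / 0.0792
Step 2: L/D = 12.20

12.20


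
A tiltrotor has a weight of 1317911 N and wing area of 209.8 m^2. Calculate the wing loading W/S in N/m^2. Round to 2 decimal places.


Step 1: Wing loading = W / S = 1317911 / 209.8
Step 2: Wing loading = 6281.75 N/m^2

6281.75


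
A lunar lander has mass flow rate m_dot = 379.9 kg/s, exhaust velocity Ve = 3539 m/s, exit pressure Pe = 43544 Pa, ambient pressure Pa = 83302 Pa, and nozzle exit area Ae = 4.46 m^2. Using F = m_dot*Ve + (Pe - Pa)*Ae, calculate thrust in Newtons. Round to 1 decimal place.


Step 1: Momentum thrust = m_dot * Ve = 379.9 * 3539 = 1344466.1 N
Step 2: Pressure thrust = (Pe - Pa) * Ae = (43544 - 83302) * 4.46 = -177320.68 N
Step 3: Total thrust F = 1344466.1 + -177320.68 = 1167145.4 N

1167145.4


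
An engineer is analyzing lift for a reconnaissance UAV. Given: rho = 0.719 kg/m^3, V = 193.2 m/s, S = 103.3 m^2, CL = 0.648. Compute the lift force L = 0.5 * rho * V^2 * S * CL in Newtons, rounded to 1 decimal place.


Step 1: Calculate dynamic pressure q = 0.5 * 0.719 * 193.2^2 = 0.5 * 0.719 * 37326.24 = 13418.7833 Pa
Step 2: Multiply by wing area and lift coefficient: L = 13418.7833 * 103.3 * 0.648
Step 3: L = 1386160.3128 * 0.648 = 898231.9 N

898231.9


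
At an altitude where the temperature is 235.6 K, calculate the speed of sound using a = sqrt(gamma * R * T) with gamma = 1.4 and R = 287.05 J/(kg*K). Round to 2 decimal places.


Step 1: gamma * R * T = 1.4 * 287.05 * 235.6 = 94680.572
Step 2: a = sqrt(94680.572) = 307.70 m/s

307.70


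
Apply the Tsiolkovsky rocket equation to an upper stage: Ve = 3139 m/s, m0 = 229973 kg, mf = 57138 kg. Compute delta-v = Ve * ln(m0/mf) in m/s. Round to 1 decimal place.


Step 1: Mass ratio m0/mf = 229973 / 57138 = 4.02487
Step 2: ln(4.02487) = 1.392493
Step 3: delta-v = 3139 * 1.392493 = 4371.0 m/s

4371.0


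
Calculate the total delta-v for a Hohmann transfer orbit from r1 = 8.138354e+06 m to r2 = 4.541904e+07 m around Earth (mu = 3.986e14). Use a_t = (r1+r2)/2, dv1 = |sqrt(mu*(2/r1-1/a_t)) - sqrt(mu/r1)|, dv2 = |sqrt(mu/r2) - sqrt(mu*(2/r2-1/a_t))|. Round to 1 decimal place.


Step 1: Transfer semi-major axis a_t = (8.138354e+06 + 4.541904e+07) / 2 = 2.677870e+07 m
Step 2: v1 (circular at r1) = sqrt(mu/r1) = 6998.43 m/s
Step 3: v_t1 = sqrt(mu*(2/r1 - 1/a_t)) = 9114.33 m/s
Step 4: dv1 = |9114.33 - 6998.43| = 2115.9 m/s
Step 5: v2 (circular at r2) = 2962.44 m/s, v_t2 = 1633.14 m/s
Step 6: dv2 = |2962.44 - 1633.14| = 1329.3 m/s
Step 7: Total delta-v = 2115.9 + 1329.3 = 3445.2 m/s

3445.2


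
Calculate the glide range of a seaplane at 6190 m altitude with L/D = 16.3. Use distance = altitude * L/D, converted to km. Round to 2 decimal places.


Step 1: Glide distance = altitude * L/D = 6190 * 16.3 = 100897.0 m
Step 2: Convert to km: 100897.0 / 1000 = 100.90 km

100.90


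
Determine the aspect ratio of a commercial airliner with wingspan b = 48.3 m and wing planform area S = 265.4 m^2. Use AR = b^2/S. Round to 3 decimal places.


Step 1: b^2 = 48.3^2 = 2332.89
Step 2: AR = 2332.89 / 265.4 = 8.790

8.790


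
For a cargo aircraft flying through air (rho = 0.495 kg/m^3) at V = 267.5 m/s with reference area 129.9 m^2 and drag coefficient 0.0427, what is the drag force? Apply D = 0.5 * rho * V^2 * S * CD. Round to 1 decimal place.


Step 1: Dynamic pressure q = 0.5 * 0.495 * 267.5^2 = 17710.1719 Pa
Step 2: Drag D = q * S * CD = 17710.1719 * 129.9 * 0.0427
Step 3: D = 98233.5 N

98233.5


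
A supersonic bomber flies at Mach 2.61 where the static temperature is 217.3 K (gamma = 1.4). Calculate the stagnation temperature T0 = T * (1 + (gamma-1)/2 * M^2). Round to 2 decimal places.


Step 1: (gamma-1)/2 = 0.2
Step 2: M^2 = 6.8121
Step 3: 1 + 0.2 * 6.8121 = 2.36242
Step 4: T0 = 217.3 * 2.36242 = 513.35 K

513.35


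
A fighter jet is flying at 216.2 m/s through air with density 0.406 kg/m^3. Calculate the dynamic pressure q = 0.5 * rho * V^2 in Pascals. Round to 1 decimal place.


Step 1: V^2 = 216.2^2 = 46742.44
Step 2: q = 0.5 * 0.406 * 46742.44
Step 3: q = 9488.7 Pa

9488.7


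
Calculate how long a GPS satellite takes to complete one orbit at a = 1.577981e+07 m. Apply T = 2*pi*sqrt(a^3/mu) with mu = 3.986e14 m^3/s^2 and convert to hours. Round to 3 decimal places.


Step 1: a^3 / mu = 3.929211e+21 / 3.986e14 = 9.857528e+06
Step 2: sqrt(9.857528e+06) = 3139.67 s
Step 3: T = 2*pi * 3139.67 = 19727.13 s
Step 4: T in hours = 19727.13 / 3600 = 5.480 hours

5.480


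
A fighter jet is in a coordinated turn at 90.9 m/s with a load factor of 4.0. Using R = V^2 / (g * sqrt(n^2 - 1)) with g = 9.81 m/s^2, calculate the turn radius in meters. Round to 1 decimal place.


Step 1: V^2 = 90.9^2 = 8262.81
Step 2: n^2 - 1 = 4.0^2 - 1 = 15.0
Step 3: sqrt(15.0) = 3.872983
Step 4: R = 8262.81 / (9.81 * 3.872983) = 217.5 m

217.5


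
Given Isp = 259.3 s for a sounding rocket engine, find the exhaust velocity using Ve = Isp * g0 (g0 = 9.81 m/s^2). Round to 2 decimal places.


Step 1: Ve = Isp * g0 = 259.3 * 9.81
Step 2: Ve = 2543.73 m/s

2543.73


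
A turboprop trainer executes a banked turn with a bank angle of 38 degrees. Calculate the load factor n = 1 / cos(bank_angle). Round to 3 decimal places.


Step 1: Convert 38 degrees to radians = 0.663225
Step 2: cos(38 deg) = 0.788011
Step 3: n = 1 / 0.788011 = 1.269

1.269


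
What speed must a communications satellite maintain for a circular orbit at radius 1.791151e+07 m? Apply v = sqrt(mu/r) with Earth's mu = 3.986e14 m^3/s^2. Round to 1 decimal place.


Step 1: mu / r = 3.986e14 / 1.791151e+07 = 22253846.8281
Step 2: v = sqrt(22253846.8281) = 4717.4 m/s

4717.4


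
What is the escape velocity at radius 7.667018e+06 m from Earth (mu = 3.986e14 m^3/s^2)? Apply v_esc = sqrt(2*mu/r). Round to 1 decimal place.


Step 1: 2*mu/r = 2 * 3.986e14 / 7.667018e+06 = 103977843.7979
Step 2: v_esc = sqrt(103977843.7979) = 10197.0 m/s

10197.0


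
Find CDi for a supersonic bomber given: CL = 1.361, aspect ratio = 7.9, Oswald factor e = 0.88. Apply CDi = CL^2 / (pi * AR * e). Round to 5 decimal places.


Step 1: CL^2 = 1.361^2 = 1.852321
Step 2: pi * AR * e = 3.14159 * 7.9 * 0.88 = 21.840352
Step 3: CDi = 1.852321 / 21.840352 = 0.08481

0.08481


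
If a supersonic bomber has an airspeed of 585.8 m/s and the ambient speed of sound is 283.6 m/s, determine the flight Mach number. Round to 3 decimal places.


Step 1: M = V / a = 585.8 / 283.6
Step 2: M = 2.066

2.066


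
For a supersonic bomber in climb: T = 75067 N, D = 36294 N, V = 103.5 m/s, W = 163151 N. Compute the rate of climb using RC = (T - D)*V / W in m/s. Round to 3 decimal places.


Step 1: Excess thrust = T - D = 75067 - 36294 = 38773 N
Step 2: Excess power = 38773 * 103.5 = 4013005.5 W
Step 3: RC = 4013005.5 / 163151 = 24.597 m/s

24.597


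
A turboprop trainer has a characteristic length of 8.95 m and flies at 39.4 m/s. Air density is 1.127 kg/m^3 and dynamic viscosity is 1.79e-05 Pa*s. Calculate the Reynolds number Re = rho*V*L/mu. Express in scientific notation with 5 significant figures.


Step 1: Numerator = rho * V * L = 1.127 * 39.4 * 8.95 = 397.41401
Step 2: Re = 397.41401 / 1.79e-05
Step 3: Re = 2.2202e+07

2.2202e+07


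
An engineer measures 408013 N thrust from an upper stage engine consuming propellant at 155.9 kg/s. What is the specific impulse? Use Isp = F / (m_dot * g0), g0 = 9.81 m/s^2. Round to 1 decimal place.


Step 1: m_dot * g0 = 155.9 * 9.81 = 1529.38
Step 2: Isp = 408013 / 1529.38 = 266.8 s

266.8


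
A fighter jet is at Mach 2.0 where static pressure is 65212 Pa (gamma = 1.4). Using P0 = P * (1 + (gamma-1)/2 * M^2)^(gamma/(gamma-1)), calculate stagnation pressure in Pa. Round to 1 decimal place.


Step 1: (gamma-1)/2 * M^2 = 0.2 * 4.0 = 0.8
Step 2: 1 + 0.8 = 1.8
Step 3: Exponent gamma/(gamma-1) = 3.5
Step 4: P0 = 65212 * 1.8^3.5 = 510248.0 Pa

510248.0


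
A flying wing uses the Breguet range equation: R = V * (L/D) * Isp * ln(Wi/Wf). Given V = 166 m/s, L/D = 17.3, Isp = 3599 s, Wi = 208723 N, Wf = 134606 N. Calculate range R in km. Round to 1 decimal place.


Step 1: Coefficient = V * (L/D) * Isp = 166 * 17.3 * 3599 = 10335608.2 m
Step 2: Wi/Wf = 208723 / 134606 = 1.550622
Step 3: ln(1.550622) = 0.438656
Step 4: R = 10335608.2 * 0.438656 = 4533776.8 m = 4533.8 km

4533.8


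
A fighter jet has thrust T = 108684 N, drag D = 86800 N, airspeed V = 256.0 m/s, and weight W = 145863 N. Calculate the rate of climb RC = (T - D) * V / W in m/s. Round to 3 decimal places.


Step 1: Excess thrust = T - D = 108684 - 86800 = 21884 N
Step 2: Excess power = 21884 * 256.0 = 5602304.0 W
Step 3: RC = 5602304.0 / 145863 = 38.408 m/s

38.408
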